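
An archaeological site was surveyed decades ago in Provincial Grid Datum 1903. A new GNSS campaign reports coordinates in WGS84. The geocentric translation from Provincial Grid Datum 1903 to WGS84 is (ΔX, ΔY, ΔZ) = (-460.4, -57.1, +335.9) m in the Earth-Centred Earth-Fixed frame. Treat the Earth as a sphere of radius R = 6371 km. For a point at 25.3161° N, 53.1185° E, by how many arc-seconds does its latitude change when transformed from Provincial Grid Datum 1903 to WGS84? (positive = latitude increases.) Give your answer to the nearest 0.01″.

sin φ = 0.427612, cos φ = 0.903962, sin λ = 0.799878, cos λ = 0.600162.
North component: ΔN = −sin φ cos λ·ΔX − sin φ sin λ·ΔY + cos φ·ΔZ = −(0.427612)(0.600162)(-460.4) − (0.427612)(0.799878)(-57.1) + (0.903962)(335.9) = 441.33 m.
1° of latitude spans πR/180 = 111195 m, so Δφ = 441.33 / 111195 × 3600 = 14.288″.

Δφ = 14.29″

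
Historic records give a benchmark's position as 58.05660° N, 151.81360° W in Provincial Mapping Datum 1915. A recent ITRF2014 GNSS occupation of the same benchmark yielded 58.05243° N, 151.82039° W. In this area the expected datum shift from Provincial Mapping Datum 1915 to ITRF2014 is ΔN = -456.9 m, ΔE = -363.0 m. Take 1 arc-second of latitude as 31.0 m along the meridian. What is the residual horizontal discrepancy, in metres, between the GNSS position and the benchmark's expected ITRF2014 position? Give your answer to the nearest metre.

39 m

Observed coordinate differences: Δφ = -0.00417°, Δλ = -0.00679°.
Converting to metres (1° lat = 111600 m, cos φ = 0.529081): observed ΔN = -465.4 m, observed ΔE = -400.9 m.
Subtracting the expected shift leaves a residual of -465.4 − (-456.9) = -8.5 m north and -400.9 − (-363.0) = -37.9 m east.
Residual distance = √((-8.5)² + (-37.9)²) = 38.9 m.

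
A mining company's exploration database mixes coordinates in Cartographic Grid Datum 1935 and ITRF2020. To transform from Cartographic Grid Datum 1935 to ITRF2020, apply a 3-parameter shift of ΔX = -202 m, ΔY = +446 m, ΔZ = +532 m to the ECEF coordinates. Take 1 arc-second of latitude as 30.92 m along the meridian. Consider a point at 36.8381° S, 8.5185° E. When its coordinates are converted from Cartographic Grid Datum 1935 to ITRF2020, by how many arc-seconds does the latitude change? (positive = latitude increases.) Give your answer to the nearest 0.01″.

sin φ = -0.599556, cos φ = 0.800333, sin λ = 0.148129, cos λ = 0.988968.
North component: ΔN = −sin φ cos λ·ΔX − sin φ sin λ·ΔY + cos φ·ΔZ = −(-0.599556)(0.988968)(-202) − (-0.599556)(0.148129)(446) + (0.800333)(532) = 345.61 m.
1° of latitude spans 3600 × 30.92 = 111312 m, so Δφ = 345.61 / 111312 × 3600 = 11.178″.

Δφ = 11.18″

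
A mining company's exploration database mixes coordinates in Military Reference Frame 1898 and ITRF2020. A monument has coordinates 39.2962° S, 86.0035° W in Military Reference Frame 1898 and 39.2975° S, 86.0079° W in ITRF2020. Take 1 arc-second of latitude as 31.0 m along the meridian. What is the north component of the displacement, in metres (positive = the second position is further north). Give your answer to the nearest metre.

ΔN = -145 m

Δφ = -39.2975° − -39.2962° = -0.0013°; Δλ = -86.0079° − -86.0035° = -0.0044°.
1° of latitude = 3600 × 31.00 = 111600 m.
ΔN = Δφ × 111600 = -145.1 m; ΔE = Δλ × 111600 × cos(-39.2962°) = -0.0044 × 111600 × 0.773882 = -380.0 m.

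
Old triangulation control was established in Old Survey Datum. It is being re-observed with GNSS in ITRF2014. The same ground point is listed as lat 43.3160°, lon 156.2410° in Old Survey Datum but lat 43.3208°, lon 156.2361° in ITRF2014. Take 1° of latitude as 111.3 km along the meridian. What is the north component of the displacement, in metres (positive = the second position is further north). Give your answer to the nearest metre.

ΔN = 534 m

Δφ = 43.3208° − 43.3160° = +0.0048°; Δλ = 156.2361° − 156.2410° = -0.0049°.
ΔN = Δφ × 111300 = 534.2 m; ΔE = Δλ × 111300 × cos(43.3160°) = -0.0049 × 111300 × 0.727581 = -396.8 m.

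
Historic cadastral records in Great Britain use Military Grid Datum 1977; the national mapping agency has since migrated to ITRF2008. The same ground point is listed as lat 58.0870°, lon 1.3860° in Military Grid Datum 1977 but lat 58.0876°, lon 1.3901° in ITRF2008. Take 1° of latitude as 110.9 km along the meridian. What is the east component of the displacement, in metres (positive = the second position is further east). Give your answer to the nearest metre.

Δφ = 58.0876° − 58.0870° = +0.0006°; Δλ = 1.3901° − 1.3860° = +0.0041°.
ΔN = Δφ × 110900 = 66.5 m; ΔE = Δλ × 110900 × cos(58.0870°) = +0.0041 × 110900 × 0.528631 = 240.4 m.

ΔE = 240 m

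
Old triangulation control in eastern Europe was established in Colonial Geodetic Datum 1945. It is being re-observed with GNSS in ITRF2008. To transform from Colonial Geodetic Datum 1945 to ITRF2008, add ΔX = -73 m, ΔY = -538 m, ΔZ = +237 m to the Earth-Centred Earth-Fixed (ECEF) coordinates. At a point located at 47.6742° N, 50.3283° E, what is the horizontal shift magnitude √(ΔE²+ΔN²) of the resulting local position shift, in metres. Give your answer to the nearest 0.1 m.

At φ = 47.6742°, λ = 50.3283°: sin φ = 0.739328, cos φ = 0.673345, sin λ = 0.769715, cos λ = 0.638388.
ΔE = −sin λ·ΔX + cos λ·ΔY = −(0.769715)·(-73) + (0.638388)·(-538) = -287.26 m.
ΔN = −sin φ cos λ·ΔX − sin φ sin λ·ΔY + cos φ·ΔZ = −(0.739328)(0.638388)(-73) − (0.739328)(0.769715)(-538) + (0.673345)(237) = 500.20 m.
Horizontal magnitude = √(ΔE² + ΔN²) = √((-287.26)² + 500.20²) = 576.82 m.

576.8 m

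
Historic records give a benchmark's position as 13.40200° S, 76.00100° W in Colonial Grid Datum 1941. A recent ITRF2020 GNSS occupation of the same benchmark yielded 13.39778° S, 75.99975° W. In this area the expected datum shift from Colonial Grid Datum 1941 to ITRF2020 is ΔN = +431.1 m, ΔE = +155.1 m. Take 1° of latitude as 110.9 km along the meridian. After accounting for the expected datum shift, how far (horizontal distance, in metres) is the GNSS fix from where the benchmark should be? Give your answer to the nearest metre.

Observed coordinate differences: Δφ = +0.00422°, Δλ = +0.00125°.
Converting to metres (1° lat = 110900 m, cos φ = 0.972768): observed ΔN = 468.0 m, observed ΔE = 134.8 m.
Subtracting the expected shift leaves a residual of 468.0 − (431.1) = 36.9 m north and 134.8 − (155.1) = -20.3 m east.
Residual distance = √(36.9² + (-20.3)²) = 42.1 m.

42 m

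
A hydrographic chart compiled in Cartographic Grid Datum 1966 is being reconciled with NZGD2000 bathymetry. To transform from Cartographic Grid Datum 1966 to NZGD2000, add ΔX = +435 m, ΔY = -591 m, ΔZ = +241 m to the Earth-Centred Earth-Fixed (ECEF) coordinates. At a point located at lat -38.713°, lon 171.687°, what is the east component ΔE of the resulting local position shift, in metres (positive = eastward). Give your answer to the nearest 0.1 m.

The local east axis at (φ, λ) is (−sin λ, cos λ, 0), so ΔE = −sin(171.687°)·435 + cos(171.687°)·(-591) = 521.90 m.

ΔE = 521.9 m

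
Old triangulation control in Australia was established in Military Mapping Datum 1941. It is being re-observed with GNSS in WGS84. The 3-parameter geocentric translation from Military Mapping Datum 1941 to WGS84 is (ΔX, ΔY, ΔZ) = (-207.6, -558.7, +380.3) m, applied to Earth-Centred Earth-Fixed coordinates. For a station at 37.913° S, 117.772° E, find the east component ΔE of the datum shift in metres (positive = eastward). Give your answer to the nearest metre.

At φ = -37.913°, λ = 117.772°: sin φ = -0.614464, cos φ = 0.788945, sin λ = 0.884809, cos λ = -0.465954.
ΔE = −sin λ·ΔX + cos λ·ΔY = −(0.884809)·(-207.6) + (-0.465954)·(-558.7) = 444.01 m.

ΔE = 444 m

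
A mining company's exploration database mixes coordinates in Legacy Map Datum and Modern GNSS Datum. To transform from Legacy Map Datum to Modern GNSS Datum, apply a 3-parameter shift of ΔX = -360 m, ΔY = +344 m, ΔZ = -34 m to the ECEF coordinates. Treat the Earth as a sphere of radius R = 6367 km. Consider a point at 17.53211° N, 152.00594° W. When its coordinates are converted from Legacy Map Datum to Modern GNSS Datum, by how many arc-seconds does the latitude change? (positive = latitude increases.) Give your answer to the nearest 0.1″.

Δφ = -2.6″

sin φ = 0.301240, cos φ = 0.953548, sin λ = -0.469380, cos λ = -0.882996.
North component: ΔN = −sin φ cos λ·ΔX − sin φ sin λ·ΔY + cos φ·ΔZ = −(0.301240)(-0.882996)(-360) − (0.301240)(-0.469380)(344) + (0.953548)(-34) = -79.54 m.
1° of latitude spans πR/180 = 111125 m, so Δφ = -79.54 / 111125 × 3600 = -2.577″.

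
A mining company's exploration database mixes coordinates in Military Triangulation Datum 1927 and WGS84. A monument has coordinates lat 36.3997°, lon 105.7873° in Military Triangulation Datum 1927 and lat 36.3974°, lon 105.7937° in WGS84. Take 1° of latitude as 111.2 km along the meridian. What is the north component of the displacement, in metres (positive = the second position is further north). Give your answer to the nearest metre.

Δφ = 36.3974° − 36.3997° = -0.0023°; Δλ = 105.7937° − 105.7873° = +0.0064°.
ΔN = Δφ × 111200 = -255.8 m; ΔE = Δλ × 111200 × cos(36.3997°) = +0.0064 × 111200 × 0.804897 = 572.8 m.

ΔN = -256 m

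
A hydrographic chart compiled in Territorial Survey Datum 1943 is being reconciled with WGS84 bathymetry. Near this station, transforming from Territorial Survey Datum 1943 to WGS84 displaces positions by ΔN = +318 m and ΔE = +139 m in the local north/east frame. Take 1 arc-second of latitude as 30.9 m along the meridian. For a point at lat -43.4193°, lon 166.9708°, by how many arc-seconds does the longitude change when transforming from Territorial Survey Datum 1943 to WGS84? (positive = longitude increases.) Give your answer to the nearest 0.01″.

At latitude -43.4193°, cos φ = 0.726343.
1″ of longitude at this latitude = 30.90 × cos φ = 22.4440 m, so Δλ = 139.0 / 22.4440 = 6.193″.

Δλ = 6.19″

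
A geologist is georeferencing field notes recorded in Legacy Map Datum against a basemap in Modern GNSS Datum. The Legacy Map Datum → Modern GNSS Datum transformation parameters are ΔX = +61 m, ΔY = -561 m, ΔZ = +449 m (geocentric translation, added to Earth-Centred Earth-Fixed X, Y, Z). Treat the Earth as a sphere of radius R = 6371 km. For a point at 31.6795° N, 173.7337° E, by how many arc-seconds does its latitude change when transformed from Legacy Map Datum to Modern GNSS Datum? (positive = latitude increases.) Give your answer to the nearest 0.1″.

Δφ = 14.4″

sin φ = 0.525167, cos φ = 0.850999, sin λ = 0.109150, cos λ = -0.994025.
North component: ΔN = −sin φ cos λ·ΔX − sin φ sin λ·ΔY + cos φ·ΔZ = −(0.525167)(-0.994025)(61) − (0.525167)(0.109150)(-561) + (0.850999)(449) = 446.10 m.
1° of latitude spans πR/180 = 111195 m, so Δφ = 446.10 / 111195 × 3600 = 14.443″.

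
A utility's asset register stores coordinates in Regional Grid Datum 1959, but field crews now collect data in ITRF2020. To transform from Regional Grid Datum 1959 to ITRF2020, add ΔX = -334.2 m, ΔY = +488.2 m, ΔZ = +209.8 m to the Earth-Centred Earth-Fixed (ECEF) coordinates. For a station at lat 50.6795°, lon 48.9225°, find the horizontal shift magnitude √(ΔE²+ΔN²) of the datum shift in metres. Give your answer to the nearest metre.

573 m

The local east axis at (φ, λ) is (−sin λ, cos λ, 0), so ΔE = −sin(48.9225°)·(-334.2) + cos(48.9225°)·488.2 = 572.71 m.
The local north axis is (−sin φ cos λ, −sin φ sin λ, cos φ), giving ΔN = 169.882 − 284.702 + 132.941 = 18.12 m.
Horizontal magnitude = √(ΔE² + ΔN²) = √(572.71² + 18.12²) = 573.00 m.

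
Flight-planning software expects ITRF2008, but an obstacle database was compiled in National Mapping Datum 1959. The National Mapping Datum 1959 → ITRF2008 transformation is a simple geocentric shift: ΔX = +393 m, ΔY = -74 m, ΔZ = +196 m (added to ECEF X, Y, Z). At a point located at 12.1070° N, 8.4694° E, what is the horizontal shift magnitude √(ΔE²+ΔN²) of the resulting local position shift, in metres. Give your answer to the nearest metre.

At φ = 12.1070°, λ = 8.4694°: sin φ = 0.209738, cos φ = 0.977758, sin λ = 0.147281, cos λ = 0.989095.
ΔE = −sin λ·ΔX + cos λ·ΔY = −(0.147281)·(393) + (0.989095)·(-74) = -131.07 m.
ΔN = −sin φ cos λ·ΔX − sin φ sin λ·ΔY + cos φ·ΔZ = −(0.209738)(0.989095)(393) − (0.209738)(0.147281)(-74) + (0.977758)(196) = 112.40 m.
Horizontal magnitude = √(ΔE² + ΔN²) = √((-131.07)² + 112.40²) = 172.67 m.

173 m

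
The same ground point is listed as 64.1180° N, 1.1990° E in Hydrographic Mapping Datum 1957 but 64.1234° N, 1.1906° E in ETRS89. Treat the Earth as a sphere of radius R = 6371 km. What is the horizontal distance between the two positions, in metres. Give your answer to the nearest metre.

726 m

Δφ = 64.1234° − 64.1180° = +0.0054°; Δλ = 1.1906° − 1.1990° = -0.0084°.
1° along a meridian = πR/180 = 111195 m.
ΔN = Δφ × 111195 = 600.5 m; ΔE = Δλ × 111195 × cos(64.1180°) = -0.0084 × 111195 × 0.436519 = -407.7 m.
Distance = √(ΔE² + ΔN²) = √((-407.7)² + 600.5²) = 725.8 m.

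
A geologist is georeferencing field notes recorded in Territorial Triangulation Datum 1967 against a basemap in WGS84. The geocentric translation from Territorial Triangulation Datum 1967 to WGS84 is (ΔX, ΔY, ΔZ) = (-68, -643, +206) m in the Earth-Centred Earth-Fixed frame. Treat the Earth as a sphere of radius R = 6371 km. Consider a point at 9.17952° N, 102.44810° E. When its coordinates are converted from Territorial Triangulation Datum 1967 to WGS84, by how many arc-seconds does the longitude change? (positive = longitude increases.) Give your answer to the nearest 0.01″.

sin φ = 0.159528, cos φ = 0.987193, sin λ = 0.976492, cos λ = -0.215555.
East component: ΔE = −sin λ·ΔX + cos λ·ΔY = −(0.976492)(-68) + (-0.215555)(-643) = 205.00 m.
1° of latitude spans πR/180 = 111195 m; at latitude φ, 1° of longitude spans that × cos φ = 109770.9 m, so Δλ = 205.00 / 109770.9 × 3600 = 6.723″.

Δλ = 6.72″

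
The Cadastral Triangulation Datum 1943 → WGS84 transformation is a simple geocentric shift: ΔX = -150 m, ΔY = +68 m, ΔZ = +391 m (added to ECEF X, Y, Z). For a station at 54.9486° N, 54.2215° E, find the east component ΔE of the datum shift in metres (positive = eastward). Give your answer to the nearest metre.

At φ = 54.9486°, λ = 54.2215°: sin φ = 0.818637, cos φ = 0.574311, sin λ = 0.811283, cos λ = 0.584653.
ΔE = −sin λ·ΔX + cos λ·ΔY = −(0.811283)·(-150) + (0.584653)·(68) = 161.45 m.

ΔE = 161 m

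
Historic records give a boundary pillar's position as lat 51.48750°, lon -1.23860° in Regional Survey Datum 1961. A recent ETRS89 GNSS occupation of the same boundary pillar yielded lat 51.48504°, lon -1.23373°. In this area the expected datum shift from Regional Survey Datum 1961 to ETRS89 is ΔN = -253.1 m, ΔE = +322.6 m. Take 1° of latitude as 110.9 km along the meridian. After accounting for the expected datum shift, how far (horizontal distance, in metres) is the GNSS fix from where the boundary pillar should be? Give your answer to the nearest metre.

Observed coordinate differences: Δφ = -0.00246°, Δλ = +0.00487°.
Converting to metres (1° lat = 110900 m, cos φ = 0.622685): observed ΔN = -272.8 m, observed ΔE = 336.3 m.
Subtracting the expected shift leaves a residual of -272.8 − (-253.1) = -19.7 m north and 336.3 − (322.6) = 13.7 m east.
Residual distance = √((-19.7)² + 13.7²) = 24.0 m.

24 m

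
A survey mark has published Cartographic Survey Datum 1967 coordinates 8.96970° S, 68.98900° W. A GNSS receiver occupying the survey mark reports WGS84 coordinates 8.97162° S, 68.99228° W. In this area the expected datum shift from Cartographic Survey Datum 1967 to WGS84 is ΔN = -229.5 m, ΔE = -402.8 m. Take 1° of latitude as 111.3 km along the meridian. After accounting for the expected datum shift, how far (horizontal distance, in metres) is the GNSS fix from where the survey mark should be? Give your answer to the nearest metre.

45 m

Observed coordinate differences: Δφ = -0.00192°, Δλ = -0.00328°.
Converting to metres (1° lat = 111300 m, cos φ = 0.987771): observed ΔN = -213.7 m, observed ΔE = -360.6 m.
Subtracting the expected shift leaves a residual of -213.7 − (-229.5) = 15.8 m north and -360.6 − (-402.8) = 42.2 m east.
Residual distance = √(15.8² + 42.2²) = 45.1 m.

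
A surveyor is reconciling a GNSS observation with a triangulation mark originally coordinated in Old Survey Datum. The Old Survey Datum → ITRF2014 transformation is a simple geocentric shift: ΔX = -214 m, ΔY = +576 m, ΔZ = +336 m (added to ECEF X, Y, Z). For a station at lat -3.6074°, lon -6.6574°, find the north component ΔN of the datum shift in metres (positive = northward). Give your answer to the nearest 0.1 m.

ΔN = 317.8 m

At φ = -3.6074°, λ = -6.6574°: sin φ = -0.062919, cos φ = 0.998019, sin λ = -0.115932, cos λ = 0.993257.
ΔN = −sin φ cos λ·ΔX − sin φ sin λ·ΔY + cos φ·ΔZ = −(-0.062919)(0.993257)(-214) − (-0.062919)(-0.115932)(576) + (0.998019)(336) = 317.76 m.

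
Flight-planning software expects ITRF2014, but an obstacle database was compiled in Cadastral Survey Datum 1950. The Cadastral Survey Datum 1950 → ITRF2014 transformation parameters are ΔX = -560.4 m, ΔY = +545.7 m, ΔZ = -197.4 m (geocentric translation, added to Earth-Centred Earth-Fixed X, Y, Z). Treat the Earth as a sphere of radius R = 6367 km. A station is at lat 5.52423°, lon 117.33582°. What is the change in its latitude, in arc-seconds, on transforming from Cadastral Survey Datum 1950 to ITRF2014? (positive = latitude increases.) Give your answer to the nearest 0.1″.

Δφ = -8.7″

sin φ = 0.096267, cos φ = 0.995356, sin λ = 0.888330, cos λ = -0.459205.
North component: ΔN = −sin φ cos λ·ΔX − sin φ sin λ·ΔY + cos φ·ΔZ = −(0.096267)(-0.459205)(-560.4) − (0.096267)(0.888330)(545.7) + (0.995356)(-197.4) = -267.92 m.
1° of latitude spans πR/180 = 111125 m, so Δφ = -267.92 / 111125 × 3600 = -8.680″.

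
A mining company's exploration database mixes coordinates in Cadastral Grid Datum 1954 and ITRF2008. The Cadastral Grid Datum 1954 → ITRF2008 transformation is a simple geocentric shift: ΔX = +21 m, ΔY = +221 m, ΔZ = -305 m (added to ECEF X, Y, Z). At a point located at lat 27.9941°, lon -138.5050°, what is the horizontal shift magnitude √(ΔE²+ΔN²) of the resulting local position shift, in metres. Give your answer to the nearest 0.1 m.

At φ = 27.9941°, λ = -138.5050°: sin φ = 0.469381, cos φ = 0.882996, sin λ = -0.662555, cos λ = -0.749014.
ΔE = −sin λ·ΔX + cos λ·ΔY = −(-0.662555)·(21) + (-0.749014)·(221) = -151.62 m.
ΔN = −sin φ cos λ·ΔX − sin φ sin λ·ΔY + cos φ·ΔZ = −(0.469381)(-0.749014)(21) − (0.469381)(-0.662555)(221) + (0.882996)(-305) = -193.20 m.
Horizontal magnitude = √(ΔE² + ΔN²) = √((-151.62)² + (-193.20)²) = 245.59 m.

245.6 m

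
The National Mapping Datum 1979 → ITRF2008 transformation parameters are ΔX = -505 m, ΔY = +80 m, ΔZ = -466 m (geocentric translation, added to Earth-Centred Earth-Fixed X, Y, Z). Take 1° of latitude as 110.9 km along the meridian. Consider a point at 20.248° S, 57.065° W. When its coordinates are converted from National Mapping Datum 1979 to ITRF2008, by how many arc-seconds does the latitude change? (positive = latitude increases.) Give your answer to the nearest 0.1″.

sin φ = -0.346084, cos φ = 0.938203, sin λ = -0.839288, cos λ = 0.543687.
North component: ΔN = −sin φ cos λ·ΔX − sin φ sin λ·ΔY + cos φ·ΔZ = −(-0.346084)(0.543687)(-505) − (-0.346084)(-0.839288)(80) + (0.938203)(-466) = -555.46 m.
1° of latitude spans 110900 m, so Δφ = -555.46 / 110900 × 3600 = -18.031″.

Δφ = -18.0″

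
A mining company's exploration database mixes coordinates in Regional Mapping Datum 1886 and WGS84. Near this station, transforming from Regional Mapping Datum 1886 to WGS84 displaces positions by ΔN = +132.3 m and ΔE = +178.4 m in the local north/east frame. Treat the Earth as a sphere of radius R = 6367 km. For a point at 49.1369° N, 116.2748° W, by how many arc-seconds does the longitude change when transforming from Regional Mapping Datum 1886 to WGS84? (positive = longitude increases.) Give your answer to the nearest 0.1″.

At latitude 49.1369°, cos φ = 0.654254.
One radian of longitude at latitude φ spans R cos φ, so Δλ = ΔE / (R cos φ) = 178.4 / (6367000 × 0.654254) = 4.2827e-05 rad = 8.834″.

Δλ = 8.8″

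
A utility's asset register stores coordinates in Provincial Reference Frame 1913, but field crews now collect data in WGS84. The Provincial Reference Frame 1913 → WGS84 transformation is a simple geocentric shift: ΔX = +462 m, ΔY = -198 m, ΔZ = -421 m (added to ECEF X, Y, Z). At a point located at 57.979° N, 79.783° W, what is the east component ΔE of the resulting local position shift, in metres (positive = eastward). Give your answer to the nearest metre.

At φ = 57.979°, λ = -79.783°: sin φ = 0.847854, cos φ = 0.530230, sin λ = -0.984143, cos λ = 0.177377.
ΔE = −sin λ·ΔX + cos λ·ΔY = −(-0.984143)·(462) + (0.177377)·(-198) = 419.55 m.

ΔE = 420 m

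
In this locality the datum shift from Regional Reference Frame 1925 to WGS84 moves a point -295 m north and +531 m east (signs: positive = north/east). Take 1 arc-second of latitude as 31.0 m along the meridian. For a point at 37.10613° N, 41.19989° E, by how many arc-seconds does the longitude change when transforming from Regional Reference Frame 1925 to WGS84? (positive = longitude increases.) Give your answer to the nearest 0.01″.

At latitude 37.10613°, cos φ = 0.797519.
1″ of longitude at this latitude = 31.00 × cos φ = 24.7231 m, so Δλ = 531.0 / 24.7231 = 21.478″.

Δλ = 21.48″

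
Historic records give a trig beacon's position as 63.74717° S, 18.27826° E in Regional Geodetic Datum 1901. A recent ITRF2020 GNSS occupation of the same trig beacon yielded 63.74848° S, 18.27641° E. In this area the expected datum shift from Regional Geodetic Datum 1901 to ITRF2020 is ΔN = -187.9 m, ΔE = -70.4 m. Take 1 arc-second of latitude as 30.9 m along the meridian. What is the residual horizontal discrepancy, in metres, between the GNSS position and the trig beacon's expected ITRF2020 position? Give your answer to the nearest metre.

47 m

Observed coordinate differences: Δφ = -0.00131°, Δλ = -0.00185°.
Converting to metres (1° lat = 111240 m, cos φ = 0.442333): observed ΔN = -145.7 m, observed ΔE = -91.0 m.
Subtracting the expected shift leaves a residual of -145.7 − (-187.9) = 42.2 m north and -91.0 − (-70.4) = -20.6 m east.
Residual distance = √(42.2² + (-20.6)²) = 47.0 m.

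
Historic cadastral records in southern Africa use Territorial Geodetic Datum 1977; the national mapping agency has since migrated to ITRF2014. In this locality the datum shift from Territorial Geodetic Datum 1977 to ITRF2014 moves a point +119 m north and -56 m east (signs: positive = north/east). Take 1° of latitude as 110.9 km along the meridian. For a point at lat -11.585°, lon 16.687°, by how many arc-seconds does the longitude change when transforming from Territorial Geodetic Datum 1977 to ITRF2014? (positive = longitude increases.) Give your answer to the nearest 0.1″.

At latitude -11.585°, cos φ = 0.979628.
1° of longitude at this latitude = 110.9 × cos φ = 108.64 km, so Δλ = -56.0 / 108640.7 = -0.0005155° = -1.856″.

Δλ = -1.9″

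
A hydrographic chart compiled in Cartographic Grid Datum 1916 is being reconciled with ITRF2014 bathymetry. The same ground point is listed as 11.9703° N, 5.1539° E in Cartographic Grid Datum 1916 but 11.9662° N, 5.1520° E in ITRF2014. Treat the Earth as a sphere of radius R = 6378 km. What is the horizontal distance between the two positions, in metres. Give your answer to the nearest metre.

501 m

Δφ = 11.9662° − 11.9703° = -0.0041°; Δλ = 5.1520° − 5.1539° = -0.0019°.
1° along a meridian = πR/180 = 111317 m.
ΔN = Δφ × 111317 = -456.4 m; ΔE = Δλ × 111317 × cos(11.9703°) = -0.0019 × 111317 × 0.978255 = -206.9 m.
Distance = √(ΔE² + ΔN²) = √((-206.9)² + (-456.4)²) = 501.1 m.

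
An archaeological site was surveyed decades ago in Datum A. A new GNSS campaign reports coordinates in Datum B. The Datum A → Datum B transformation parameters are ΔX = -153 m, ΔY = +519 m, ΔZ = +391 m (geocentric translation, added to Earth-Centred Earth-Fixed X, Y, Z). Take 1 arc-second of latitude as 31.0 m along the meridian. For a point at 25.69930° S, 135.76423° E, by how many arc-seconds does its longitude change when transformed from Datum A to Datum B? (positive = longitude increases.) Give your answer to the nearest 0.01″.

sin φ = -0.433648, cos φ = 0.901082, sin λ = 0.697613, cos λ = -0.716475.
East component: ΔE = −sin λ·ΔX + cos λ·ΔY = −(0.697613)(-153) + (-0.716475)(519) = -265.12 m.
1° of latitude spans 3600 × 31.00 = 111600 m; at latitude φ, 1° of longitude spans that × cos φ = 100560.8 m, so Δλ = -265.12 / 100560.8 × 3600 = -9.491″.

Δλ = -9.49″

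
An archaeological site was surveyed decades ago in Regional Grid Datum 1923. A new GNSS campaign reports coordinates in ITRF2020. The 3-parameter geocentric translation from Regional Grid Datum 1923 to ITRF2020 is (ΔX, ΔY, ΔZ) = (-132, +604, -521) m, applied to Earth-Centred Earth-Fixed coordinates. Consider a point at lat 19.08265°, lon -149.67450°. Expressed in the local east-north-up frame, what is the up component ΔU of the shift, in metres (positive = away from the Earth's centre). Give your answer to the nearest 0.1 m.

ΔU = -350.9 m

The local up (radial) axis is (cos φ cos λ, cos φ sin λ, sin φ), giving ΔU = 107.677 − 288.208 − 170.331 = -350.86 m.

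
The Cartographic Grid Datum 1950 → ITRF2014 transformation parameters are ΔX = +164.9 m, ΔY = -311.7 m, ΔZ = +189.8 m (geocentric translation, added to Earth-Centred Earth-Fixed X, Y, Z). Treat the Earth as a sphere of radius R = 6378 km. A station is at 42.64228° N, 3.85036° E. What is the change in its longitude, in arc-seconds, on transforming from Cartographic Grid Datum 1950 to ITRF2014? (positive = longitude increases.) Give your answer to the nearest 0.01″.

sin φ = 0.677419, cos φ = 0.735597, sin λ = 0.067151, cos λ = 0.997743.
East component: ΔE = −sin λ·ΔX + cos λ·ΔY = −(0.067151)(164.9) + (0.997743)(-311.7) = -322.07 m.
1° of latitude spans πR/180 = 111317 m; at latitude φ, 1° of longitude spans that × cos φ = 81884.6 m, so Δλ = -322.07 / 81884.6 × 3600 = -14.160″.

Δλ = -14.16″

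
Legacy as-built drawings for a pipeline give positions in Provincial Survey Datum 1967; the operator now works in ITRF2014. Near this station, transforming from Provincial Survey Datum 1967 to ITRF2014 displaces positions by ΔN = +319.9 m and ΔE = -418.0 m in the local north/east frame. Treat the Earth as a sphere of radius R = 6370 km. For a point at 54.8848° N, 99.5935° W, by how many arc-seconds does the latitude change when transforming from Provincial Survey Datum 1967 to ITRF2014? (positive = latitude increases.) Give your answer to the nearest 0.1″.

On a sphere of radius R, 1 rad of latitude = R, so Δφ = ΔN / R = 319.9 / 6370000 = 5.0220e-05 rad = 10.359″.

Δφ = 10.4″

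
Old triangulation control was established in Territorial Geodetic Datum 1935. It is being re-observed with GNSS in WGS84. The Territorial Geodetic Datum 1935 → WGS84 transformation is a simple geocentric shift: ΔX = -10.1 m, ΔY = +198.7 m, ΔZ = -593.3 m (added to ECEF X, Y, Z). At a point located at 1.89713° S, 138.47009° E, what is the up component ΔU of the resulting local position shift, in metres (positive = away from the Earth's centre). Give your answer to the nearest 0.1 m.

At φ = -1.89713°, λ = 138.47009°: sin φ = -0.033105, cos φ = 0.999452, sin λ = 0.663011, cos λ = -0.748610.
ΔU = cos φ cos λ·ΔX + cos φ sin λ·ΔY + sin φ·ΔZ = (0.999452)(-0.748610)(-10.1) + (0.999452)(0.663011)(198.7) + (-0.033105)(-593.3) = 158.87 m.

ΔU = 158.9 m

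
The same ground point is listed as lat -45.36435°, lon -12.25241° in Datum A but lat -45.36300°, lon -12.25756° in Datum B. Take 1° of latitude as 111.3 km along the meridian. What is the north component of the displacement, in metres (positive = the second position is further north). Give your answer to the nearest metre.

Δφ = -45.36300° − -45.36435° = +0.00135°; Δλ = -12.25756° − -12.25241° = -0.00515°.
ΔN = Δφ × 111300 = 150.3 m; ΔE = Δλ × 111300 × cos(-45.36435°) = -0.00515 × 111300 × 0.702596 = -402.7 m.

ΔN = 150 m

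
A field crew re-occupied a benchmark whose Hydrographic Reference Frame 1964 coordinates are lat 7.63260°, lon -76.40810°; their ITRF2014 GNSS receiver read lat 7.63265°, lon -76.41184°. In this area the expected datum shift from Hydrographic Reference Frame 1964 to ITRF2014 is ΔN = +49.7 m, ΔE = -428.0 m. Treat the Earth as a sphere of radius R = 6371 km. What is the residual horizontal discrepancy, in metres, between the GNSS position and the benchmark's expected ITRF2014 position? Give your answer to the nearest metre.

Observed coordinate differences: Δφ = +0.00005°, Δλ = -0.00374°.
Converting to metres (1° lat = 111195 m, cos φ = 0.991140): observed ΔN = 5.6 m, observed ΔE = -412.2 m.
Subtracting the expected shift leaves a residual of 5.6 − (49.7) = -44.1 m north and -412.2 − (-428.0) = 15.8 m east.
Residual distance = √((-44.1)² + 15.8²) = 46.9 m.

47 m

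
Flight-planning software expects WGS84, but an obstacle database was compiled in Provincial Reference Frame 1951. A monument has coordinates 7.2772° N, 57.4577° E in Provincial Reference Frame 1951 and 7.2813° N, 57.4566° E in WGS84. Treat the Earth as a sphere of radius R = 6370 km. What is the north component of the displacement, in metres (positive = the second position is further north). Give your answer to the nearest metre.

ΔN = 456 m

Δφ = 7.2813° − 7.2772° = +0.0041°; Δλ = 57.4566° − 57.4577° = -0.0011°.
1° along a meridian = πR/180 = 111177 m.
ΔN = Δφ × 111177 = 455.8 m; ΔE = Δλ × 111177 × cos(7.2772°) = -0.0011 × 111177 × 0.991945 = -121.3 m.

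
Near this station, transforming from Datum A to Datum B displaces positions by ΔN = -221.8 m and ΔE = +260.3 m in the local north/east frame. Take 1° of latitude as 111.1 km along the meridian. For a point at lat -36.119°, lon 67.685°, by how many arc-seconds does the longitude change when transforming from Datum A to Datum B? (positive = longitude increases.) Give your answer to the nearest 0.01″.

At latitude -36.119°, cos φ = 0.807794.
1° of longitude at this latitude = 111.1 × cos φ = 89.75 km, so Δλ = 260.3 / 89746.0 = 0.0029004° = 10.441″.

Δλ = 10.44″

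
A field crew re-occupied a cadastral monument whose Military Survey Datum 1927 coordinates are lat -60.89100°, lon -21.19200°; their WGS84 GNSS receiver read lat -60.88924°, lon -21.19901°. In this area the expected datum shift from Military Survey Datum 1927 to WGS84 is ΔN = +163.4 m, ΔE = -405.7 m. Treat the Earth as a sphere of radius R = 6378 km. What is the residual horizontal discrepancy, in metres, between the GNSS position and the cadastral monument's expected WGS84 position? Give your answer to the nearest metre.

Observed coordinate differences: Δφ = +0.00176°, Δλ = -0.00701°.
Converting to metres (1° lat = 111317 m, cos φ = 0.486473): observed ΔN = 195.9 m, observed ΔE = -379.6 m.
Subtracting the expected shift leaves a residual of 195.9 − (163.4) = 32.5 m north and -379.6 − (-405.7) = 26.1 m east.
Residual distance = √(32.5² + 26.1²) = 41.7 m.

42 m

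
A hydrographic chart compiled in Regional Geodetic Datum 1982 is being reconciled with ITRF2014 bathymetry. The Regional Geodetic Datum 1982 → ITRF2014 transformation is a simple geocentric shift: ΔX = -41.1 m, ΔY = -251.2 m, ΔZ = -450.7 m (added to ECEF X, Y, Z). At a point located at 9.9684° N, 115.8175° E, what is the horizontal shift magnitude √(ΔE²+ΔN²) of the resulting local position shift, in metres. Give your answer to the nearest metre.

433 m

At φ = 9.9684°, λ = 115.8175°: sin φ = 0.173105, cos φ = 0.984903, sin λ = 0.900186, cos λ = -0.435506.
ΔE = −sin λ·ΔX + cos λ·ΔY = −(0.900186)·(-41.1) + (-0.435506)·(-251.2) = 146.40 m.
ΔN = −sin φ cos λ·ΔX − sin φ sin λ·ΔY + cos φ·ΔZ = −(0.173105)(-0.435506)(-41.1) − (0.173105)(0.900186)(-251.2) + (0.984903)(-450.7) = -407.85 m.
Horizontal magnitude = √(ΔE² + ΔN²) = √(146.40² + (-407.85)²) = 433.33 m.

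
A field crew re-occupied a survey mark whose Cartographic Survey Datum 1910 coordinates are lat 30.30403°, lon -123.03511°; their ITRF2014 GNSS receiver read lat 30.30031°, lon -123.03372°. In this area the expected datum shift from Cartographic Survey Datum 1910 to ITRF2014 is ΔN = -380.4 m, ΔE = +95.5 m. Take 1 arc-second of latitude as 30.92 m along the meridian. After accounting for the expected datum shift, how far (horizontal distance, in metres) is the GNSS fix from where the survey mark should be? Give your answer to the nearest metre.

51 m

Observed coordinate differences: Δφ = -0.00372°, Δλ = +0.00139°.
Converting to metres (1° lat = 111312 m, cos φ = 0.863360): observed ΔN = -414.1 m, observed ΔE = 133.6 m.
Subtracting the expected shift leaves a residual of -414.1 − (-380.4) = -33.7 m north and 133.6 − (95.5) = 38.1 m east.
Residual distance = √((-33.7)² + 38.1²) = 50.8 m.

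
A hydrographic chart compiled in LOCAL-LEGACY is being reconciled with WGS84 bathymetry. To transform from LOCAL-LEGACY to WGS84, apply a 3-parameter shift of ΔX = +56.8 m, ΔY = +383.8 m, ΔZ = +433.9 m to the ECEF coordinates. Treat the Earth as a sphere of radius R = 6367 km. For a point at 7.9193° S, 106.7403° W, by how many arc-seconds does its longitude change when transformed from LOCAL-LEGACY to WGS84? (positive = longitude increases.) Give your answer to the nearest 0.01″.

Δλ = -1.84″

sin φ = -0.137778, cos φ = 0.990463, sin λ = -0.957620, cos λ = -0.288034.
East component: ΔE = −sin λ·ΔX + cos λ·ΔY = −(-0.957620)(56.8) + (-0.288034)(383.8) = -56.15 m.
1° of latitude spans πR/180 = 111125 m; at latitude φ, 1° of longitude spans that × cos φ = 110065.3 m, so Δλ = -56.15 / 110065.3 × 3600 = -1.837″.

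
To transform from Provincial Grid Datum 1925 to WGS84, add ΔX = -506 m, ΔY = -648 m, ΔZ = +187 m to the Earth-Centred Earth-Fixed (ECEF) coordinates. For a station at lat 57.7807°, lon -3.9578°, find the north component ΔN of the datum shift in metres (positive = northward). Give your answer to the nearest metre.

At φ = 57.7807°, λ = -3.9578°: sin φ = 0.846014, cos φ = 0.533161, sin λ = -0.069022, cos λ = 0.997615.
ΔN = −sin φ cos λ·ΔX − sin φ sin λ·ΔY + cos φ·ΔZ = −(0.846014)(0.997615)(-506) − (0.846014)(-0.069022)(-648) + (0.533161)(187) = 488.92 m.

ΔN = 489 m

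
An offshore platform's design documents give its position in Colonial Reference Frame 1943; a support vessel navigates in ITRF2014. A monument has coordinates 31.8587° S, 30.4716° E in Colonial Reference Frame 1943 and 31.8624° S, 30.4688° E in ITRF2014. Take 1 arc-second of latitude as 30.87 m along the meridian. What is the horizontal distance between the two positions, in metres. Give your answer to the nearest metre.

Δφ = -31.8624° − -31.8587° = -0.0037°; Δλ = 30.4688° − 30.4716° = -0.0028°.
1° of latitude = 3600 × 30.87 = 111132 m.
ΔN = Δφ × 111132 = -411.2 m; ΔE = Δλ × 111132 × cos(-31.8587°) = -0.0028 × 111132 × 0.849352 = -264.3 m.
Distance = √(ΔE² + ΔN²) = √((-264.3)² + (-411.2)²) = 488.8 m.

489 m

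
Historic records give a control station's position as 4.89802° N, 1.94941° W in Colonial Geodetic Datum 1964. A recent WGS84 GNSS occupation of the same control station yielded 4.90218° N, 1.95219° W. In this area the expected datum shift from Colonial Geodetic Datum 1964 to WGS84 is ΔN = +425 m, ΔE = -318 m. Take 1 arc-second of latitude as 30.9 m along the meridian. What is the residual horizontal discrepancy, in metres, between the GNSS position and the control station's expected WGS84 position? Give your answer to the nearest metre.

Observed coordinate differences: Δφ = +0.00416°, Δλ = -0.00278°.
Converting to metres (1° lat = 111240 m, cos φ = 0.996348): observed ΔN = 462.8 m, observed ΔE = -308.1 m.
Subtracting the expected shift leaves a residual of 462.8 − (425) = 37.8 m north and -308.1 − (-318) = 9.9 m east.
Residual distance = √(37.8² + 9.9²) = 39.0 m.

39 m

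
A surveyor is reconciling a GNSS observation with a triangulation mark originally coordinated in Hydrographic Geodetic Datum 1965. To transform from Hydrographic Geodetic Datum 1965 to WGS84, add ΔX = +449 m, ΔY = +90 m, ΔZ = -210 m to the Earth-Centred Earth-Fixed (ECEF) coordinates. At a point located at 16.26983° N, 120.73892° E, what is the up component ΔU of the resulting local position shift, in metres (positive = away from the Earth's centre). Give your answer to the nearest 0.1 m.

At φ = 16.26983°, λ = 120.73892°: sin φ = 0.280161, cos φ = 0.959953, sin λ = 0.859505, cos λ = -0.511127.
ΔU = cos φ cos λ·ΔX + cos φ sin λ·ΔY + sin φ·ΔZ = (0.959953)(-0.511127)(449) + (0.959953)(0.859505)(90) + (0.280161)(-210) = -204.88 m.

ΔU = -204.9 m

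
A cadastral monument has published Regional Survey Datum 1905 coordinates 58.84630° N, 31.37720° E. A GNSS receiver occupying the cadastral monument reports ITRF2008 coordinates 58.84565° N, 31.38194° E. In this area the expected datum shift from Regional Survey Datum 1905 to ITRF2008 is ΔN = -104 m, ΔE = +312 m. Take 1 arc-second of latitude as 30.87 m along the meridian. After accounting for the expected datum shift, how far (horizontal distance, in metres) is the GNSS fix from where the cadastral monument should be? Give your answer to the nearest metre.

51 m

Observed coordinate differences: Δφ = -0.00065°, Δλ = +0.00474°.
Converting to metres (1° lat = 111132 m, cos φ = 0.517336): observed ΔN = -72.2 m, observed ΔE = 272.5 m.
Subtracting the expected shift leaves a residual of -72.2 − (-104) = 31.8 m north and 272.5 − (312) = -39.5 m east.
Residual distance = √(31.8² + (-39.5)²) = 50.7 m.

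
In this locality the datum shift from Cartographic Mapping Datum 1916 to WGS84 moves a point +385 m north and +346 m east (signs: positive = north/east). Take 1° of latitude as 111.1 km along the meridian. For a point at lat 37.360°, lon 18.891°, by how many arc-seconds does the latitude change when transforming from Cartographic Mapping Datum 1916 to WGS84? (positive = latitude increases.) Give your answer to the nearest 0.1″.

1° of latitude = 111.1 km, so Δφ = 385.0 / 111100 = 0.0034653° = 12.475″.

Δφ = 12.5″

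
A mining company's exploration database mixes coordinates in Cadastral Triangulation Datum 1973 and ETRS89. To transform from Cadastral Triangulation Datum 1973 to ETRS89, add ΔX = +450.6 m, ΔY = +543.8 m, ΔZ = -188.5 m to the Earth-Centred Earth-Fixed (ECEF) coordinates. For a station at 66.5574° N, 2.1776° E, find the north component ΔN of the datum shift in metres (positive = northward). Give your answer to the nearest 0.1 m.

ΔN = -507.1 m

The local north axis is (−sin φ cos λ, −sin φ sin λ, cos φ), giving ΔN = -413.109 − 18.957 − 74.991 = -507.06 m.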